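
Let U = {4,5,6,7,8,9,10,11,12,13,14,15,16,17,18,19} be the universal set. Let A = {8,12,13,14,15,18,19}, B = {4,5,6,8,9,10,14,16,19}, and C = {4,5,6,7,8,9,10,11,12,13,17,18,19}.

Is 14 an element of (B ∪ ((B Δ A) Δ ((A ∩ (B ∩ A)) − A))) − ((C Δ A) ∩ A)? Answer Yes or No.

No

14 ∈ B and 14 ∈ A, so 14 ∉ B Δ A
14 ∈ B and 14 ∈ A, so 14 ∈ B ∩ A
14 ∈ A and 14 ∈ (B ∩ A), so 14 ∈ A ∩ (B ∩ A)
14 ∈ (A ∩ (B ∩ A)) and 14 ∈ A, so 14 ∉ (A ∩ (B ∩ A)) − A
14 ∉ (B Δ A) and 14 ∉ ((A ∩ (B ∩ A)) − A), so 14 ∉ (B Δ A) Δ ((A ∩ (B ∩ A)) − A)
14 ∈ B and 14 ∉ ((B Δ A) Δ ((A ∩ (B ∩ A)) − A)), so 14 ∈ B ∪ ((B Δ A) Δ ((A ∩ (B ∩ A)) − A))
14 ∉ C and 14 ∈ A, so 14 ∈ C Δ A
14 ∈ (C Δ A) and 14 ∈ A, so 14 ∈ (C Δ A) ∩ A
14 ∈ (B ∪ ((B Δ A) Δ ((A ∩ (B ∩ A)) − A))) and 14 ∈ ((C Δ A) ∩ A), so 14 ∉ (B ∪ ((B Δ A) Δ ((A ∩ (B ∩ A)) − A))) − ((C Δ A) ∩ A)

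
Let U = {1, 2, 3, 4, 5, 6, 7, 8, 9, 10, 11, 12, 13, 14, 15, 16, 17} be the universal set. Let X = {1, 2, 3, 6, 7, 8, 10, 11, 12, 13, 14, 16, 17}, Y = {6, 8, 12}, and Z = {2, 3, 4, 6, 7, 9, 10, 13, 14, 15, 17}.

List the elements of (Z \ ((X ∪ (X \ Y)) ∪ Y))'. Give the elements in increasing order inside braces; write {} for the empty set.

{1, 2, 3, 5, 6, 7, 8, 10, 11, 12, 13, 14, 16, 17}

X \ Y = {1, 2, 3, 7, 10, 11, 13, 14, 16, 17}
X ∪ (X \ Y) = {1, 2, 3, 6, 7, 8, 10, 11, 12, 13, 14, 16, 17}
(X ∪ (X \ Y)) ∪ Y = {1, 2, 3, 6, 7, 8, 10, 11, 12, 13, 14, 16, 17}
Z \ ((X ∪ (X \ Y)) ∪ Y) = {4, 9, 15}
(Z \ ((X ∪ (X \ Y)) ∪ Y))' = {1, 2, 3, 5, 6, 7, 8, 10, 11, 12, 13, 14, 16, 17}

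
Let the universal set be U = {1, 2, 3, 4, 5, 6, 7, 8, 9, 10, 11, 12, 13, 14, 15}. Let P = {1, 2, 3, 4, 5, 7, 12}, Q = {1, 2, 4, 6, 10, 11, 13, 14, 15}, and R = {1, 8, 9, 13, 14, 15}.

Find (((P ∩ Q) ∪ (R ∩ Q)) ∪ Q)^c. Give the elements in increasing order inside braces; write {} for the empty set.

P ∩ Q = {1, 2, 4}
R ∩ Q = {1, 13, 14, 15}
(P ∩ Q) ∪ (R ∩ Q) = {1, 2, 4, 13, 14, 15}
((P ∩ Q) ∪ (R ∩ Q)) ∪ Q = {1, 2, 4, 6, 10, 11, 13, 14, 15}
(((P ∩ Q) ∪ (R ∩ Q)) ∪ Q)^c = {3, 5, 7, 8, 9, 12}

{3, 5, 7, 8, 9, 12}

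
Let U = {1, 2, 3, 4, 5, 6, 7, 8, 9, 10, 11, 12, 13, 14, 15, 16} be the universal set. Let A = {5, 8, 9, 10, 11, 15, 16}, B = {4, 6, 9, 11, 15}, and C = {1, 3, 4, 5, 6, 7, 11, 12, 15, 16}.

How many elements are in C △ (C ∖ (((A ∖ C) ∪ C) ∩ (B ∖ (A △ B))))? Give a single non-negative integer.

2

A ∖ C = {8, 9, 10}
(A ∖ C) ∪ C = {1, 3, 4, 5, 6, 7, 8, 9, 10, 11, 12, 15, 16}
A △ B = {4, 5, 6, 8, 10, 16}
B ∖ (A △ B) = {9, 11, 15}
((A ∖ C) ∪ C) ∩ (B ∖ (A △ B)) = {9, 11, 15}
C ∖ (((A ∖ C) ∪ C) ∩ (B ∖ (A △ B))) = {1, 3, 4, 5, 6, 7, 12, 16}
C △ (C ∖ (((A ∖ C) ∪ C) ∩ (B ∖ (A △ B)))) = {11, 15}
|C △ (C ∖ (((A ∖ C) ∪ C) ∩ (B ∖ (A △ B))))| = 2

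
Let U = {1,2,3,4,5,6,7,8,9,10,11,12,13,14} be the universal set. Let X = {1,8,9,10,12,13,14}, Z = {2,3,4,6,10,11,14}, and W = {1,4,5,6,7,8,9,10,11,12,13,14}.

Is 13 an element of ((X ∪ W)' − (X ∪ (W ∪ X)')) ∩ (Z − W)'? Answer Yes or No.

No

13 ∈ X and 13 ∈ W, so 13 ∈ X ∪ W
13 ∉ (X ∪ W)' since 13 ∈ (X ∪ W)
13 ∈ W and 13 ∈ X, so 13 ∈ W ∪ X
13 ∉ (W ∪ X)' since 13 ∈ (W ∪ X)
13 ∈ X and 13 ∉ (W ∪ X)', so 13 ∈ X ∪ (W ∪ X)'
13 ∉ (X ∪ W)' and 13 ∈ (X ∪ (W ∪ X)'), so 13 ∉ (X ∪ W)' − (X ∪ (W ∪ X)')
13 ∉ Z and 13 ∈ W, so 13 ∉ Z − W
13 ∈ (Z − W)' since 13 ∉ (Z − W)
13 ∉ ((X ∪ W)' − (X ∪ (W ∪ X)')) and 13 ∈ (Z − W)', so 13 ∉ ((X ∪ W)' − (X ∪ (W ∪ X)')) ∩ (Z − W)'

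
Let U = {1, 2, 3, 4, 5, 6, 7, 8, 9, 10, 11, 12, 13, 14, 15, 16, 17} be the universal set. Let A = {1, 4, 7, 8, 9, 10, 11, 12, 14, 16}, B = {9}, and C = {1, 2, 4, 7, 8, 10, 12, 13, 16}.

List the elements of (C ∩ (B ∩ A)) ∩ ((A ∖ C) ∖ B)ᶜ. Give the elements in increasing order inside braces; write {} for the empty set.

B ∩ A = {9}
C ∩ (B ∩ A) = {}
A ∖ C = {9, 11, 14}
(A ∖ C) ∖ B = {11, 14}
((A ∖ C) ∖ B)ᶜ = {1, 2, 3, 4, 5, 6, 7, 8, 9, 10, 12, 13, 15, 16, 17}
(C ∩ (B ∩ A)) ∩ ((A ∖ C) ∖ B)ᶜ = {}

{}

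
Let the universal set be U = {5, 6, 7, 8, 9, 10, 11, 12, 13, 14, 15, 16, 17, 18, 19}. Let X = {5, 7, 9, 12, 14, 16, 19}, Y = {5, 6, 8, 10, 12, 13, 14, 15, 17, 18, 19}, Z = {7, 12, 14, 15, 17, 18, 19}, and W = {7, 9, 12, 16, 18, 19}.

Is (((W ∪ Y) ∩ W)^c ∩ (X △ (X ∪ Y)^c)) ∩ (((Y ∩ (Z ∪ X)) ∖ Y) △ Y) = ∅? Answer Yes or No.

No

W ∪ Y = {5, 6, 7, 8, 9, 10, 12, 13, 14, 15, 16, 17, 18, 19}
(W ∪ Y) ∩ W = {7, 9, 12, 16, 18, 19}
((W ∪ Y) ∩ W)^c = {5, 6, 8, 10, 11, 13, 14, 15, 17}
X ∪ Y = {5, 6, 7, 8, 9, 10, 12, 13, 14, 15, 16, 17, 18, 19}
(X ∪ Y)^c = {11}
X △ (X ∪ Y)^c = {5, 7, 9, 11, 12, 14, 16, 19}
((W ∪ Y) ∩ W)^c ∩ (X △ (X ∪ Y)^c) = {5, 11, 14}
Z ∪ X = {5, 7, 9, 12, 14, 15, 16, 17, 18, 19}
Y ∩ (Z ∪ X) = {5, 12, 14, 15, 17, 18, 19}
(Y ∩ (Z ∪ X)) ∖ Y = {}
((Y ∩ (Z ∪ X)) ∖ Y) △ Y = {5, 6, 8, 10, 12, 13, 14, 15, 17, 18, 19}
5 lies in both, so they are not disjoint.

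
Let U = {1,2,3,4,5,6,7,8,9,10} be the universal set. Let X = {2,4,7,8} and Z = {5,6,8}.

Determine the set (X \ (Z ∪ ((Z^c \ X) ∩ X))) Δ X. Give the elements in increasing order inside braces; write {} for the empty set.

Z^c = {1,2,3,4,7,9,10}
Z^c \ X = {1,3,9,10}
(Z^c \ X) ∩ X = {}
Z ∪ ((Z^c \ X) ∩ X) = {5,6,8}
X \ (Z ∪ ((Z^c \ X) ∩ X)) = {2,4,7}
(X \ (Z ∪ ((Z^c \ X) ∩ X))) Δ X = {8}

{8}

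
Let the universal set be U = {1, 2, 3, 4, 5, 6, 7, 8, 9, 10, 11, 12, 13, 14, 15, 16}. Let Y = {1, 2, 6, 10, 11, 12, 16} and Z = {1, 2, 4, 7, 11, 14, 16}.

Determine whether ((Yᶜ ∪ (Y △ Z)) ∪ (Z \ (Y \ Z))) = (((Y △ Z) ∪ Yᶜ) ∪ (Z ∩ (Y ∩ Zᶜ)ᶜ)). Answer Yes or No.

Yes

Yᶜ = {3, 4, 5, 7, 8, 9, 13, 14, 15}
Y △ Z = {4, 6, 7, 10, 12, 14}
Yᶜ ∪ (Y △ Z) = {3, 4, 5, 6, 7, 8, 9, 10, 12, 13, 14, 15}
Y \ Z = {6, 10, 12}
Z \ (Y \ Z) = {1, 2, 4, 7, 11, 14, 16}
(Yᶜ ∪ (Y △ Z)) ∪ (Z \ (Y \ Z)) = {1, 2, 3, 4, 5, 6, 7, 8, 9, 10, 11, 12, 13, 14, 15, 16}
(Y △ Z) ∪ Yᶜ = {3, 4, 5, 6, 7, 8, 9, 10, 12, 13, 14, 15}
Zᶜ = {3, 5, 6, 8, 9, 10, 12, 13, 15}
Y ∩ Zᶜ = {6, 10, 12}
(Y ∩ Zᶜ)ᶜ = {1, 2, 3, 4, 5, 7, 8, 9, 11, 13, 14, 15, 16}
Z ∩ (Y ∩ Zᶜ)ᶜ = {1, 2, 4, 7, 11, 14, 16}
((Y △ Z) ∪ Yᶜ) ∪ (Z ∩ (Y ∩ Zᶜ)ᶜ) = {1, 2, 3, 4, 5, 6, 7, 8, 9, 10, 11, 12, 13, 14, 15, 16}
Both equal {1, 2, 3, 4, 5, 6, 7, 8, 9, 10, 11, 12, 13, 14, 15, 16}, so (Yᶜ ∪ (Y △ Z)) ∪ (Z \ (Y \ Z)) = ((Y △ Z) ∪ Yᶜ) ∪ (Z ∩ (Y ∩ Zᶜ)ᶜ).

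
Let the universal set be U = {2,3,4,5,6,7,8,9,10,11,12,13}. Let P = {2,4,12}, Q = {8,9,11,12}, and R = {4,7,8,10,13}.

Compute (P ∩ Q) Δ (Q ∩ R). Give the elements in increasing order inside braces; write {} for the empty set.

{8,12}

P ∩ Q = {12}
Q ∩ R = {8}
(P ∩ Q) Δ (Q ∩ R) = {8,12}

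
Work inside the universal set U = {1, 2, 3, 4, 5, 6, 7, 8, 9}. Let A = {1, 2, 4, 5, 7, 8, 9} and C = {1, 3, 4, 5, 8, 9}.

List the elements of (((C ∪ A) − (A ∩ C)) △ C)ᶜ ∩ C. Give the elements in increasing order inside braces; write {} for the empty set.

{3}

C ∪ A = {1, 2, 3, 4, 5, 7, 8, 9}
A ∩ C = {1, 4, 5, 8, 9}
(C ∪ A) − (A ∩ C) = {2, 3, 7}
((C ∪ A) − (A ∩ C)) △ C = {1, 2, 4, 5, 7, 8, 9}
(((C ∪ A) − (A ∩ C)) △ C)ᶜ = {3, 6}
(((C ∪ A) − (A ∩ C)) △ C)ᶜ ∩ C = {3}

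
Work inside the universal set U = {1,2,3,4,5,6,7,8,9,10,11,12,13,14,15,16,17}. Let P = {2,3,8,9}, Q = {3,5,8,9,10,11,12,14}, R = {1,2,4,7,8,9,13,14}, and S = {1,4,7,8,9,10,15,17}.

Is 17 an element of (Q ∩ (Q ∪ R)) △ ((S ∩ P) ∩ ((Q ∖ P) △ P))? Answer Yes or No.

17 ∉ Q and 17 ∉ R, so 17 ∉ Q ∪ R
17 ∉ Q and 17 ∉ (Q ∪ R), so 17 ∉ Q ∩ (Q ∪ R)
17 ∈ S and 17 ∉ P, so 17 ∉ S ∩ P
17 ∉ Q and 17 ∉ P, so 17 ∉ Q ∖ P
17 ∉ (Q ∖ P) and 17 ∉ P, so 17 ∉ (Q ∖ P) △ P
17 ∉ (S ∩ P) and 17 ∉ ((Q ∖ P) △ P), so 17 ∉ (S ∩ P) ∩ ((Q ∖ P) △ P)
17 ∉ (Q ∩ (Q ∪ R)) and 17 ∉ ((S ∩ P) ∩ ((Q ∖ P) △ P)), so 17 ∉ (Q ∩ (Q ∪ R)) △ ((S ∩ P) ∩ ((Q ∖ P) △ P))

No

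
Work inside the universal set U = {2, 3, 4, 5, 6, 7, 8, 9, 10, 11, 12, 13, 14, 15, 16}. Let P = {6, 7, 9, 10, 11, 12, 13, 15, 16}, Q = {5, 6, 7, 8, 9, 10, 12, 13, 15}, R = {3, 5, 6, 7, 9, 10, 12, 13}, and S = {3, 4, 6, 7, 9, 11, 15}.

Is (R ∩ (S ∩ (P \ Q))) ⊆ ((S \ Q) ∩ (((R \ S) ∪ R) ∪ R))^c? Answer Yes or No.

Yes

P \ Q = {11, 16}
S ∩ (P \ Q) = {11}
R ∩ (S ∩ (P \ Q)) = {}
S \ Q = {3, 4, 11}
R \ S = {5, 10, 12, 13}
(R \ S) ∪ R = {3, 5, 6, 7, 9, 10, 12, 13}
((R \ S) ∪ R) ∪ R = {3, 5, 6, 7, 9, 10, 12, 13}
(S \ Q) ∩ (((R \ S) ∪ R) ∪ R) = {3}
((S \ Q) ∩ (((R \ S) ∪ R) ∪ R))^c = {2, 4, 5, 6, 7, 8, 9, 10, 11, 12, 13, 14, 15, 16}
Every element of {} is in {2, 4, 5, 6, 7, 8, 9, 10, 11, 12, 13, 14, 15, 16}, so R ∩ (S ∩ (P \ Q)) ⊆ ((S \ Q) ∩ (((R \ S) ∪ R) ∪ R))^c.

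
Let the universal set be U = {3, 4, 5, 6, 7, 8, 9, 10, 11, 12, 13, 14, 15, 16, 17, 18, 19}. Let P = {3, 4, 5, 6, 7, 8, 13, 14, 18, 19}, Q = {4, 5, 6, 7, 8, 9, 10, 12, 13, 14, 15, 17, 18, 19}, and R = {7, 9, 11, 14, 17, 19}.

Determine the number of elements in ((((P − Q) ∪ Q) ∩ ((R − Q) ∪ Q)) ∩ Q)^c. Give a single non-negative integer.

P − Q = {3}
(P − Q) ∪ Q = {3, 4, 5, 6, 7, 8, 9, 10, 12, 13, 14, 15, 17, 18, 19}
R − Q = {11}
(R − Q) ∪ Q = {4, 5, 6, 7, 8, 9, 10, 11, 12, 13, 14, 15, 17, 18, 19}
((P − Q) ∪ Q) ∩ ((R − Q) ∪ Q) = {4, 5, 6, 7, 8, 9, 10, 12, 13, 14, 15, 17, 18, 19}
(((P − Q) ∪ Q) ∩ ((R − Q) ∪ Q)) ∩ Q = {4, 5, 6, 7, 8, 9, 10, 12, 13, 14, 15, 17, 18, 19}
((((P − Q) ∪ Q) ∩ ((R − Q) ∪ Q)) ∩ Q)^c = {3, 11, 16}
|((((P − Q) ∪ Q) ∩ ((R − Q) ∪ Q)) ∩ Q)^c| = 3

3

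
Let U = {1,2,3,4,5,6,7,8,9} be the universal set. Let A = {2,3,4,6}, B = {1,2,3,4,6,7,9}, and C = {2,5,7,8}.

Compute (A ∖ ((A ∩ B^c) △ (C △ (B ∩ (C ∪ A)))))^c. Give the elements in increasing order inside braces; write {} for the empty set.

{1,3,4,5,6,7,8,9}

B^c = {5,8}
A ∩ B^c = {}
C ∪ A = {2,3,4,5,6,7,8}
B ∩ (C ∪ A) = {2,3,4,6,7}
C △ (B ∩ (C ∪ A)) = {3,4,5,6,8}
(A ∩ B^c) △ (C △ (B ∩ (C ∪ A))) = {3,4,5,6,8}
A ∖ ((A ∩ B^c) △ (C △ (B ∩ (C ∪ A)))) = {2}
(A ∖ ((A ∩ B^c) △ (C △ (B ∩ (C ∪ A)))))^c = {1,3,4,5,6,7,8,9}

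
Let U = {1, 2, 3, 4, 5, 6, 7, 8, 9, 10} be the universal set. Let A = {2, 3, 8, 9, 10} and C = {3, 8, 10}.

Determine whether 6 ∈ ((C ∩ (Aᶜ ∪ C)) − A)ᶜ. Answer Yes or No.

Yes

6 ∉ A, so 6 ∈ Aᶜ
6 ∈ Aᶜ and 6 ∉ C, so 6 ∈ Aᶜ ∪ C
6 ∉ C and 6 ∈ (Aᶜ ∪ C), so 6 ∉ C ∩ (Aᶜ ∪ C)
6 ∉ (C ∩ (Aᶜ ∪ C)) and 6 ∉ A, so 6 ∉ (C ∩ (Aᶜ ∪ C)) − A
6 ∈ ((C ∩ (Aᶜ ∪ C)) − A)ᶜ since 6 ∉ ((C ∩ (Aᶜ ∪ C)) − A)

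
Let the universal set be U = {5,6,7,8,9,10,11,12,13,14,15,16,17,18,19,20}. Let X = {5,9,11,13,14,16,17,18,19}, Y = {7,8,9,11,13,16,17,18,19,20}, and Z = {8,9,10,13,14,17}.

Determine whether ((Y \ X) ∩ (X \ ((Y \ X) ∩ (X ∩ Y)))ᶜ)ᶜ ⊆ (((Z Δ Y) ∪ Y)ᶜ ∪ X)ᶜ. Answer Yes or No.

Y \ X = {7,8,20}
X ∩ Y = {9,11,13,16,17,18,19}
(Y \ X) ∩ (X ∩ Y) = {}
X \ ((Y \ X) ∩ (X ∩ Y)) = {5,9,11,13,14,16,17,18,19}
(X \ ((Y \ X) ∩ (X ∩ Y)))ᶜ = {6,7,8,10,12,15,20}
(Y \ X) ∩ (X \ ((Y \ X) ∩ (X ∩ Y)))ᶜ = {7,8,20}
((Y \ X) ∩ (X \ ((Y \ X) ∩ (X ∩ Y)))ᶜ)ᶜ = {5,6,9,10,11,12,13,14,15,16,17,18,19}
Z Δ Y = {7,10,11,14,16,18,19,20}
(Z Δ Y) ∪ Y = {7,8,9,10,11,13,14,16,17,18,19,20}
((Z Δ Y) ∪ Y)ᶜ = {5,6,12,15}
((Z Δ Y) ∪ Y)ᶜ ∪ X = {5,6,9,11,12,13,14,15,16,17,18,19}
(((Z Δ Y) ∪ Y)ᶜ ∪ X)ᶜ = {7,8,10,20}
5 ∈ ((Y \ X) ∩ (X \ ((Y \ X) ∩ (X ∩ Y)))ᶜ)ᶜ but 5 ∉ (((Z Δ Y) ∪ Y)ᶜ ∪ X)ᶜ, so the inclusion fails.

No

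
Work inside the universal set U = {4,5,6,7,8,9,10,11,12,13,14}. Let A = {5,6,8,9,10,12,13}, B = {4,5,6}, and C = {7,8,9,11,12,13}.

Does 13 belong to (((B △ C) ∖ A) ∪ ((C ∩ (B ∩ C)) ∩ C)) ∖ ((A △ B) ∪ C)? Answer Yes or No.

13 ∉ B and 13 ∈ C, so 13 ∈ B △ C
13 ∈ (B △ C) and 13 ∈ A, so 13 ∉ (B △ C) ∖ A
13 ∉ B and 13 ∈ C, so 13 ∉ B ∩ C
13 ∈ C and 13 ∉ (B ∩ C), so 13 ∉ C ∩ (B ∩ C)
13 ∉ (C ∩ (B ∩ C)) and 13 ∈ C, so 13 ∉ (C ∩ (B ∩ C)) ∩ C
13 ∉ ((B △ C) ∖ A) and 13 ∉ ((C ∩ (B ∩ C)) ∩ C), so 13 ∉ ((B △ C) ∖ A) ∪ ((C ∩ (B ∩ C)) ∩ C)
13 ∈ A and 13 ∉ B, so 13 ∈ A △ B
13 ∈ (A △ B) and 13 ∈ C, so 13 ∈ (A △ B) ∪ C
13 ∉ (((B △ C) ∖ A) ∪ ((C ∩ (B ∩ C)) ∩ C)) and 13 ∈ ((A △ B) ∪ C), so 13 ∉ (((B △ C) ∖ A) ∪ ((C ∩ (B ∩ C)) ∩ C)) ∖ ((A △ B) ∪ C)

No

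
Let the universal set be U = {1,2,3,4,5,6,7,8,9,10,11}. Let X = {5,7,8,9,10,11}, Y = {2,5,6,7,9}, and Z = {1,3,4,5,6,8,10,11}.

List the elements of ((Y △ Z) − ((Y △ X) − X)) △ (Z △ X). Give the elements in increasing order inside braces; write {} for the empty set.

Y △ Z = {1,2,3,4,7,8,9,10,11}
Y △ X = {2,6,8,10,11}
(Y △ X) − X = {2,6}
(Y △ Z) − ((Y △ X) − X) = {1,3,4,7,8,9,10,11}
Z △ X = {1,3,4,6,7,9}
((Y △ Z) − ((Y △ X) − X)) △ (Z △ X) = {6,8,10,11}

{6,8,10,11}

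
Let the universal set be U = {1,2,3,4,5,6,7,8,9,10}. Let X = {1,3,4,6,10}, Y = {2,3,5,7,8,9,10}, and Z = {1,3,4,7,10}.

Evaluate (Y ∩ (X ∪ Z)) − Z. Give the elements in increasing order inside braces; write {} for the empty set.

{}

X ∪ Z = {1,3,4,6,7,10}
Y ∩ (X ∪ Z) = {3,7,10}
(Y ∩ (X ∪ Z)) − Z = {}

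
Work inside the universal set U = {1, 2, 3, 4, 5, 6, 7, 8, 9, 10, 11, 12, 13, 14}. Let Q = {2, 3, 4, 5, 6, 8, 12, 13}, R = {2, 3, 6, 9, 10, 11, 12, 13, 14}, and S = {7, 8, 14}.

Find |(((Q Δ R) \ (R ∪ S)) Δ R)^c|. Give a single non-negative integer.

3

Q Δ R = {4, 5, 8, 9, 10, 11, 14}
R ∪ S = {2, 3, 6, 7, 8, 9, 10, 11, 12, 13, 14}
(Q Δ R) \ (R ∪ S) = {4, 5}
((Q Δ R) \ (R ∪ S)) Δ R = {2, 3, 4, 5, 6, 9, 10, 11, 12, 13, 14}
(((Q Δ R) \ (R ∪ S)) Δ R)^c = {1, 7, 8}
|(((Q Δ R) \ (R ∪ S)) Δ R)^c| = 3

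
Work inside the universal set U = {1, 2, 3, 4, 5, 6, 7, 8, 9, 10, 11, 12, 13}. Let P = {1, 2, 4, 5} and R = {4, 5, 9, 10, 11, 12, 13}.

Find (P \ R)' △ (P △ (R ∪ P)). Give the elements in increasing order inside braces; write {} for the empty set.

{3, 4, 5, 6, 7, 8}

P \ R = {1, 2}
(P \ R)' = {3, 4, 5, 6, 7, 8, 9, 10, 11, 12, 13}
R ∪ P = {1, 2, 4, 5, 9, 10, 11, 12, 13}
P △ (R ∪ P) = {9, 10, 11, 12, 13}
(P \ R)' △ (P △ (R ∪ P)) = {3, 4, 5, 6, 7, 8}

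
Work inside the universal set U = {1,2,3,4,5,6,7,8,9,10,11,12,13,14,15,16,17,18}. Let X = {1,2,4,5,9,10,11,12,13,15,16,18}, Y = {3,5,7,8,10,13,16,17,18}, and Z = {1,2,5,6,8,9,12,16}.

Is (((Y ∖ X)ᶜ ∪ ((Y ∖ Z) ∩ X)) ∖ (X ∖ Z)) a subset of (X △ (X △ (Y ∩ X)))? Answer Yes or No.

Y ∖ X = {3,7,8,17}
(Y ∖ X)ᶜ = {1,2,4,5,6,9,10,11,12,13,14,15,16,18}
Y ∖ Z = {3,7,10,13,17,18}
(Y ∖ Z) ∩ X = {10,13,18}
(Y ∖ X)ᶜ ∪ ((Y ∖ Z) ∩ X) = {1,2,4,5,6,9,10,11,12,13,14,15,16,18}
X ∖ Z = {4,10,11,13,15,18}
((Y ∖ X)ᶜ ∪ ((Y ∖ Z) ∩ X)) ∖ (X ∖ Z) = {1,2,5,6,9,12,14,16}
Y ∩ X = {5,10,13,16,18}
X △ (Y ∩ X) = {1,2,4,9,11,12,15}
X △ (X △ (Y ∩ X)) = {5,10,13,16,18}
1 ∈ ((Y ∖ X)ᶜ ∪ ((Y ∖ Z) ∩ X)) ∖ (X ∖ Z) but 1 ∉ X △ (X △ (Y ∩ X)), so the inclusion fails.

No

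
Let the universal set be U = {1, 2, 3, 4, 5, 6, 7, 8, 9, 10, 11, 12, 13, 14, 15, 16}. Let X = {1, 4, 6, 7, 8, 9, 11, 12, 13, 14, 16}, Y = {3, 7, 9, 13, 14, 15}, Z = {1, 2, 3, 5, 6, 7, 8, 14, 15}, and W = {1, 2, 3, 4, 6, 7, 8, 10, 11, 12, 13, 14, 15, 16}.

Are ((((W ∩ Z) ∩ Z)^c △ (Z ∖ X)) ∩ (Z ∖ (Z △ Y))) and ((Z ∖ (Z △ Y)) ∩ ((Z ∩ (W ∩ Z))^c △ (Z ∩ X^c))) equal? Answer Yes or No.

Yes

W ∩ Z = {1, 2, 3, 6, 7, 8, 14, 15}
(W ∩ Z) ∩ Z = {1, 2, 3, 6, 7, 8, 14, 15}
((W ∩ Z) ∩ Z)^c = {4, 5, 9, 10, 11, 12, 13, 16}
Z ∖ X = {2, 3, 5, 15}
((W ∩ Z) ∩ Z)^c △ (Z ∖ X) = {2, 3, 4, 9, 10, 11, 12, 13, 15, 16}
Z △ Y = {1, 2, 5, 6, 8, 9, 13}
Z ∖ (Z △ Y) = {3, 7, 14, 15}
(((W ∩ Z) ∩ Z)^c △ (Z ∖ X)) ∩ (Z ∖ (Z △ Y)) = {3, 15}
Z ∩ (W ∩ Z) = {1, 2, 3, 6, 7, 8, 14, 15}
(Z ∩ (W ∩ Z))^c = {4, 5, 9, 10, 11, 12, 13, 16}
X^c = {2, 3, 5, 10, 15}
Z ∩ X^c = {2, 3, 5, 15}
(Z ∩ (W ∩ Z))^c △ (Z ∩ X^c) = {2, 3, 4, 9, 10, 11, 12, 13, 15, 16}
(Z ∖ (Z △ Y)) ∩ ((Z ∩ (W ∩ Z))^c △ (Z ∩ X^c)) = {3, 15}
Both equal {3, 15}, so (((W ∩ Z) ∩ Z)^c △ (Z ∖ X)) ∩ (Z ∖ (Z △ Y)) = (Z ∖ (Z △ Y)) ∩ ((Z ∩ (W ∩ Z))^c △ (Z ∩ X^c)).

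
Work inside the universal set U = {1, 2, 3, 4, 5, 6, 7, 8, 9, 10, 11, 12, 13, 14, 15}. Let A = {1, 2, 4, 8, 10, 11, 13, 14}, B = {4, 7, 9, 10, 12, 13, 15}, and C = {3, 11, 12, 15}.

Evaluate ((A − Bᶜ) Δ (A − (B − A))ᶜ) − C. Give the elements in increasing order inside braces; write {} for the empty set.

{4, 5, 6, 7, 9, 10, 13}

Bᶜ = {1, 2, 3, 5, 6, 8, 11, 14}
A − Bᶜ = {4, 10, 13}
B − A = {7, 9, 12, 15}
A − (B − A) = {1, 2, 4, 8, 10, 11, 13, 14}
(A − (B − A))ᶜ = {3, 5, 6, 7, 9, 12, 15}
(A − Bᶜ) Δ (A − (B − A))ᶜ = {3, 4, 5, 6, 7, 9, 10, 12, 13, 15}
((A − Bᶜ) Δ (A − (B − A))ᶜ) − C = {4, 5, 6, 7, 9, 10, 13}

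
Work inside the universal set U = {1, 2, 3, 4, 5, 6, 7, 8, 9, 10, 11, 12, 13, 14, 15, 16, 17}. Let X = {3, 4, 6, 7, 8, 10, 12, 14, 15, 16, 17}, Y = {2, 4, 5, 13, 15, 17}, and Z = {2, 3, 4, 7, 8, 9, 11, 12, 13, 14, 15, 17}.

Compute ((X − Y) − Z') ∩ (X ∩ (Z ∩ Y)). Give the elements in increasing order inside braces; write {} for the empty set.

X − Y = {3, 6, 7, 8, 10, 12, 14, 16}
Z' = {1, 5, 6, 10, 16}
(X − Y) − Z' = {3, 7, 8, 12, 14}
Z ∩ Y = {2, 4, 13, 15, 17}
X ∩ (Z ∩ Y) = {4, 15, 17}
((X − Y) − Z') ∩ (X ∩ (Z ∩ Y)) = {}

{}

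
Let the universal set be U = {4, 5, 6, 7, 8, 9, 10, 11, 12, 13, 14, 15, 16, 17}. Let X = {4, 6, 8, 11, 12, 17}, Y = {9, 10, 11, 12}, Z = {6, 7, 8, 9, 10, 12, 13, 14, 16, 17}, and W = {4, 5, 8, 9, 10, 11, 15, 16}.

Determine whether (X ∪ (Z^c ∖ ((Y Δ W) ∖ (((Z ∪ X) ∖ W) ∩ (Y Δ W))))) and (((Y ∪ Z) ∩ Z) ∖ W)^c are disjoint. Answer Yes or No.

No

Z^c = {4, 5, 11, 15}
Y Δ W = {4, 5, 8, 12, 15, 16}
Z ∪ X = {4, 6, 7, 8, 9, 10, 11, 12, 13, 14, 16, 17}
(Z ∪ X) ∖ W = {6, 7, 12, 13, 14, 17}
((Z ∪ X) ∖ W) ∩ (Y Δ W) = {12}
(Y Δ W) ∖ (((Z ∪ X) ∖ W) ∩ (Y Δ W)) = {4, 5, 8, 15, 16}
Z^c ∖ ((Y Δ W) ∖ (((Z ∪ X) ∖ W) ∩ (Y Δ W))) = {11}
X ∪ (Z^c ∖ ((Y Δ W) ∖ (((Z ∪ X) ∖ W) ∩ (Y Δ W)))) = {4, 6, 8, 11, 12, 17}
Y ∪ Z = {6, 7, 8, 9, 10, 11, 12, 13, 14, 16, 17}
(Y ∪ Z) ∩ Z = {6, 7, 8, 9, 10, 12, 13, 14, 16, 17}
((Y ∪ Z) ∩ Z) ∖ W = {6, 7, 12, 13, 14, 17}
(((Y ∪ Z) ∩ Z) ∖ W)^c = {4, 5, 8, 9, 10, 11, 15, 16}
4 lies in both, so they are not disjoint.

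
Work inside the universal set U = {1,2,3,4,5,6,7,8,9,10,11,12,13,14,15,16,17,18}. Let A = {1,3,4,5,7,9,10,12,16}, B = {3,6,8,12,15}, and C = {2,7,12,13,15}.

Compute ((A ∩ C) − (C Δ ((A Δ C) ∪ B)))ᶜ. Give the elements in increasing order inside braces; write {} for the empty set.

{1,2,3,4,5,6,7,8,9,10,11,13,14,15,16,17,18}

A ∩ C = {7,12}
A Δ C = {1,2,3,4,5,9,10,13,15,16}
(A Δ C) ∪ B = {1,2,3,4,5,6,8,9,10,12,13,15,16}
C Δ ((A Δ C) ∪ B) = {1,3,4,5,6,7,8,9,10,16}
(A ∩ C) − (C Δ ((A Δ C) ∪ B)) = {12}
((A ∩ C) − (C Δ ((A Δ C) ∪ B)))ᶜ = {1,2,3,4,5,6,7,8,9,10,11,13,14,15,16,17,18}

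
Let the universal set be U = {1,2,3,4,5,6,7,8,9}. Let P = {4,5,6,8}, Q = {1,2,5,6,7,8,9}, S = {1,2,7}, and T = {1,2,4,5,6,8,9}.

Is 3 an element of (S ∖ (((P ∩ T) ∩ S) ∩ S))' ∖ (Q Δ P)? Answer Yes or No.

3 ∉ P and 3 ∉ T, so 3 ∉ P ∩ T
3 ∉ (P ∩ T) and 3 ∉ S, so 3 ∉ (P ∩ T) ∩ S
3 ∉ ((P ∩ T) ∩ S) and 3 ∉ S, so 3 ∉ ((P ∩ T) ∩ S) ∩ S
3 ∉ S and 3 ∉ (((P ∩ T) ∩ S) ∩ S), so 3 ∉ S ∖ (((P ∩ T) ∩ S) ∩ S)
3 ∈ (S ∖ (((P ∩ T) ∩ S) ∩ S))' since 3 ∉ (S ∖ (((P ∩ T) ∩ S) ∩ S))
3 ∉ Q and 3 ∉ P, so 3 ∉ Q Δ P
3 ∈ (S ∖ (((P ∩ T) ∩ S) ∩ S))' and 3 ∉ (Q Δ P), so 3 ∈ (S ∖ (((P ∩ T) ∩ S) ∩ S))' ∖ (Q Δ P)

Yes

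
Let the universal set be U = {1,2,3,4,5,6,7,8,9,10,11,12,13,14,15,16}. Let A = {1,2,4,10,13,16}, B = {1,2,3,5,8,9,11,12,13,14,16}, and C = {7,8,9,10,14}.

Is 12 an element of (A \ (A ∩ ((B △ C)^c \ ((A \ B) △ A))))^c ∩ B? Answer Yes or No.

12 ∈ B and 12 ∉ C, so 12 ∈ B △ C
12 ∉ (B △ C)^c since 12 ∈ (B △ C)
12 ∉ A and 12 ∈ B, so 12 ∉ A \ B
12 ∉ (A \ B) and 12 ∉ A, so 12 ∉ (A \ B) △ A
12 ∉ (B △ C)^c and 12 ∉ ((A \ B) △ A), so 12 ∉ (B △ C)^c \ ((A \ B) △ A)
12 ∉ A and 12 ∉ ((B △ C)^c \ ((A \ B) △ A)), so 12 ∉ A ∩ ((B △ C)^c \ ((A \ B) △ A))
12 ∉ A and 12 ∉ (A ∩ ((B △ C)^c \ ((A \ B) △ A))), so 12 ∉ A \ (A ∩ ((B △ C)^c \ ((A \ B) △ A)))
12 ∈ (A \ (A ∩ ((B △ C)^c \ ((A \ B) △ A))))^c since 12 ∉ (A \ (A ∩ ((B △ C)^c \ ((A \ B) △ A))))
12 ∈ (A \ (A ∩ ((B △ C)^c \ ((A \ B) △ A))))^c and 12 ∈ B, so 12 ∈ (A \ (A ∩ ((B △ C)^c \ ((A \ B) △ A))))^c ∩ B

Yes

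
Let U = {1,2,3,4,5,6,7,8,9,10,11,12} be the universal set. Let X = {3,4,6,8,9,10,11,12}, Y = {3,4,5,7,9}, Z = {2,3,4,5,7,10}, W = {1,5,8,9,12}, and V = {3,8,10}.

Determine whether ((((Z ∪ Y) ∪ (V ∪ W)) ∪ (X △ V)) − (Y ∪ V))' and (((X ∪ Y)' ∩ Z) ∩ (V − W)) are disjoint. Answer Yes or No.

Z ∪ Y = {2,3,4,5,7,9,10}
V ∪ W = {1,3,5,8,9,10,12}
(Z ∪ Y) ∪ (V ∪ W) = {1,2,3,4,5,7,8,9,10,12}
X △ V = {4,6,9,11,12}
((Z ∪ Y) ∪ (V ∪ W)) ∪ (X △ V) = {1,2,3,4,5,6,7,8,9,10,11,12}
Y ∪ V = {3,4,5,7,8,9,10}
(((Z ∪ Y) ∪ (V ∪ W)) ∪ (X △ V)) − (Y ∪ V) = {1,2,6,11,12}
((((Z ∪ Y) ∪ (V ∪ W)) ∪ (X △ V)) − (Y ∪ V))' = {3,4,5,7,8,9,10}
X ∪ Y = {3,4,5,6,7,8,9,10,11,12}
(X ∪ Y)' = {1,2}
(X ∪ Y)' ∩ Z = {2}
V − W = {3,10}
((X ∪ Y)' ∩ Z) ∩ (V − W) = {}
{3,4,5,7,8,9,10} and {} share no elements.

Yes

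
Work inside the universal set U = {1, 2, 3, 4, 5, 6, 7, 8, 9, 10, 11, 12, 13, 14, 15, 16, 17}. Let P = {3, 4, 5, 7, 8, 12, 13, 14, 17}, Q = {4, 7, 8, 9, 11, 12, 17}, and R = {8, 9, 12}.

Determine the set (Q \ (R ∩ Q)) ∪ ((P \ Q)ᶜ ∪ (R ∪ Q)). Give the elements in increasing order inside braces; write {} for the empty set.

{1, 2, 4, 6, 7, 8, 9, 10, 11, 12, 15, 16, 17}

R ∩ Q = {8, 9, 12}
Q \ (R ∩ Q) = {4, 7, 11, 17}
P \ Q = {3, 5, 13, 14}
(P \ Q)ᶜ = {1, 2, 4, 6, 7, 8, 9, 10, 11, 12, 15, 16, 17}
R ∪ Q = {4, 7, 8, 9, 11, 12, 17}
(P \ Q)ᶜ ∪ (R ∪ Q) = {1, 2, 4, 6, 7, 8, 9, 10, 11, 12, 15, 16, 17}
(Q \ (R ∩ Q)) ∪ ((P \ Q)ᶜ ∪ (R ∪ Q)) = {1, 2, 4, 6, 7, 8, 9, 10, 11, 12, 15, 16, 17}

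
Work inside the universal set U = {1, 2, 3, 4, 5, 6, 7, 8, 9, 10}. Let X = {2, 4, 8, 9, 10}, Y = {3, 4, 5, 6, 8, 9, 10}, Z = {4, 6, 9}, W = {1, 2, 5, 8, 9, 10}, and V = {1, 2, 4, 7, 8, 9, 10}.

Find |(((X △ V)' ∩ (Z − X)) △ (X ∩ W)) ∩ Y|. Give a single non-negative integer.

4

X △ V = {1, 7}
(X △ V)' = {2, 3, 4, 5, 6, 8, 9, 10}
Z − X = {6}
(X △ V)' ∩ (Z − X) = {6}
X ∩ W = {2, 8, 9, 10}
((X △ V)' ∩ (Z − X)) △ (X ∩ W) = {2, 6, 8, 9, 10}
(((X △ V)' ∩ (Z − X)) △ (X ∩ W)) ∩ Y = {6, 8, 9, 10}
|(((X △ V)' ∩ (Z − X)) △ (X ∩ W)) ∩ Y| = 4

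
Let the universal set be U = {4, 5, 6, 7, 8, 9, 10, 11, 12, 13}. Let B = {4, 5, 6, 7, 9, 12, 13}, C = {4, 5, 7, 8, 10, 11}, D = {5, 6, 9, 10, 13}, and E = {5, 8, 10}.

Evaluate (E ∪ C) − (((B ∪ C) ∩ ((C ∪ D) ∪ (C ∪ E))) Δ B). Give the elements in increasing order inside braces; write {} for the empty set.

{4, 5, 7}

E ∪ C = {4, 5, 7, 8, 10, 11}
B ∪ C = {4, 5, 6, 7, 8, 9, 10, 11, 12, 13}
C ∪ D = {4, 5, 6, 7, 8, 9, 10, 11, 13}
C ∪ E = {4, 5, 7, 8, 10, 11}
(C ∪ D) ∪ (C ∪ E) = {4, 5, 6, 7, 8, 9, 10, 11, 13}
(B ∪ C) ∩ ((C ∪ D) ∪ (C ∪ E)) = {4, 5, 6, 7, 8, 9, 10, 11, 13}
((B ∪ C) ∩ ((C ∪ D) ∪ (C ∪ E))) Δ B = {8, 10, 11, 12}
(E ∪ C) − (((B ∪ C) ∩ ((C ∪ D) ∪ (C ∪ E))) Δ B) = {4, 5, 7}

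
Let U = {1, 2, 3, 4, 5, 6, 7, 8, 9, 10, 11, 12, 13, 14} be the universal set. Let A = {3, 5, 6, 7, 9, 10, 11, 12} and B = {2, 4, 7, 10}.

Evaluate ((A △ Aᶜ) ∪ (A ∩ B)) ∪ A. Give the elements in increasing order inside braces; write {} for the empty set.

{1, 2, 3, 4, 5, 6, 7, 8, 9, 10, 11, 12, 13, 14}

Aᶜ = {1, 2, 4, 8, 13, 14}
A △ Aᶜ = {1, 2, 3, 4, 5, 6, 7, 8, 9, 10, 11, 12, 13, 14}
A ∩ B = {7, 10}
(A △ Aᶜ) ∪ (A ∩ B) = {1, 2, 3, 4, 5, 6, 7, 8, 9, 10, 11, 12, 13, 14}
((A △ Aᶜ) ∪ (A ∩ B)) ∪ A = {1, 2, 3, 4, 5, 6, 7, 8, 9, 10, 11, 12, 13, 14}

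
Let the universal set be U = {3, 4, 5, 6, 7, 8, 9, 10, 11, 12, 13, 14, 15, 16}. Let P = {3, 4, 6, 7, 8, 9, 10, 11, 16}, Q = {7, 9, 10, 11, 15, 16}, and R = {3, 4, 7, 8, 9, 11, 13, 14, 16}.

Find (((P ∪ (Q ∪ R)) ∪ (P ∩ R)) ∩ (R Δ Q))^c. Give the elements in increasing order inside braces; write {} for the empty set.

Q ∪ R = {3, 4, 7, 8, 9, 10, 11, 13, 14, 15, 16}
P ∪ (Q ∪ R) = {3, 4, 6, 7, 8, 9, 10, 11, 13, 14, 15, 16}
P ∩ R = {3, 4, 7, 8, 9, 11, 16}
(P ∪ (Q ∪ R)) ∪ (P ∩ R) = {3, 4, 6, 7, 8, 9, 10, 11, 13, 14, 15, 16}
R Δ Q = {3, 4, 8, 10, 13, 14, 15}
((P ∪ (Q ∪ R)) ∪ (P ∩ R)) ∩ (R Δ Q) = {3, 4, 8, 10, 13, 14, 15}
(((P ∪ (Q ∪ R)) ∪ (P ∩ R)) ∩ (R Δ Q))^c = {5, 6, 7, 9, 11, 12, 16}

{5, 6, 7, 9, 11, 12, 16}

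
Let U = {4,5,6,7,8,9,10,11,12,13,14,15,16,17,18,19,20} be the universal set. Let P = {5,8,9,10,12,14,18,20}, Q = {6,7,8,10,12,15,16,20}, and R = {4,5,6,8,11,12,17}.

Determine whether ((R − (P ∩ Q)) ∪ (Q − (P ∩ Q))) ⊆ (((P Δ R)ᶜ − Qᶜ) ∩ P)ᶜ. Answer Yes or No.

P ∩ Q = {8,10,12,20}
R − (P ∩ Q) = {4,5,6,11,17}
Q − (P ∩ Q) = {6,7,15,16}
(R − (P ∩ Q)) ∪ (Q − (P ∩ Q)) = {4,5,6,7,11,15,16,17}
P Δ R = {4,6,9,10,11,14,17,18,20}
(P Δ R)ᶜ = {5,7,8,12,13,15,16,19}
Qᶜ = {4,5,9,11,13,14,17,18,19}
(P Δ R)ᶜ − Qᶜ = {7,8,12,15,16}
((P Δ R)ᶜ − Qᶜ) ∩ P = {8,12}
(((P Δ R)ᶜ − Qᶜ) ∩ P)ᶜ = {4,5,6,7,9,10,11,13,14,15,16,17,18,19,20}
Every element of {4,5,6,7,11,15,16,17} is in {4,5,6,7,9,10,11,13,14,15,16,17,18,19,20}, so (R − (P ∩ Q)) ∪ (Q − (P ∩ Q)) ⊆ (((P Δ R)ᶜ − Qᶜ) ∩ P)ᶜ.

Yes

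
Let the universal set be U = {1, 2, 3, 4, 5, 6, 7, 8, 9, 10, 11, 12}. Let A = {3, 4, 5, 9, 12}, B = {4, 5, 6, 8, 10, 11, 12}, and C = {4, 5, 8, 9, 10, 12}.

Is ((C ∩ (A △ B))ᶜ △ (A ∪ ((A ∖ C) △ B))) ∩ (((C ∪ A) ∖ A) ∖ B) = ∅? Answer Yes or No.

A △ B = {3, 6, 8, 9, 10, 11}
C ∩ (A △ B) = {8, 9, 10}
(C ∩ (A △ B))ᶜ = {1, 2, 3, 4, 5, 6, 7, 11, 12}
A ∖ C = {3}
(A ∖ C) △ B = {3, 4, 5, 6, 8, 10, 11, 12}
A ∪ ((A ∖ C) △ B) = {3, 4, 5, 6, 8, 9, 10, 11, 12}
(C ∩ (A △ B))ᶜ △ (A ∪ ((A ∖ C) △ B)) = {1, 2, 7, 8, 9, 10}
C ∪ A = {3, 4, 5, 8, 9, 10, 12}
(C ∪ A) ∖ A = {8, 10}
((C ∪ A) ∖ A) ∖ B = {}
{1, 2, 7, 8, 9, 10} and {} share no elements.

Yes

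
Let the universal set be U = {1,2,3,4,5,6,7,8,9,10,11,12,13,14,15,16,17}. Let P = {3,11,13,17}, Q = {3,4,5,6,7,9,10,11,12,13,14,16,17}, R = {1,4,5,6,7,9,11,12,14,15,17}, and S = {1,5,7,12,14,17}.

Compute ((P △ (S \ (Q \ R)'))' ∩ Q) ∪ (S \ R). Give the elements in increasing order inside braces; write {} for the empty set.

{4,5,6,7,9,10,12,14,16}

Q \ R = {3,10,13,16}
(Q \ R)' = {1,2,4,5,6,7,8,9,11,12,14,15,17}
S \ (Q \ R)' = {}
P △ (S \ (Q \ R)') = {3,11,13,17}
(P △ (S \ (Q \ R)'))' = {1,2,4,5,6,7,8,9,10,12,14,15,16}
(P △ (S \ (Q \ R)'))' ∩ Q = {4,5,6,7,9,10,12,14,16}
S \ R = {}
((P △ (S \ (Q \ R)'))' ∩ Q) ∪ (S \ R) = {4,5,6,7,9,10,12,14,16}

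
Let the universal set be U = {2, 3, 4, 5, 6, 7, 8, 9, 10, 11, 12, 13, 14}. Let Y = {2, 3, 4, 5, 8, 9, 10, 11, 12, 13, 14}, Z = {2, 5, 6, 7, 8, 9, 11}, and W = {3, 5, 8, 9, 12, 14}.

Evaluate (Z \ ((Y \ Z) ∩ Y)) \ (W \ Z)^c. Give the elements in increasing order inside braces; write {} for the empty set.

Y \ Z = {3, 4, 10, 12, 13, 14}
(Y \ Z) ∩ Y = {3, 4, 10, 12, 13, 14}
Z \ ((Y \ Z) ∩ Y) = {2, 5, 6, 7, 8, 9, 11}
W \ Z = {3, 12, 14}
(W \ Z)^c = {2, 4, 5, 6, 7, 8, 9, 10, 11, 13}
(Z \ ((Y \ Z) ∩ Y)) \ (W \ Z)^c = {}

{}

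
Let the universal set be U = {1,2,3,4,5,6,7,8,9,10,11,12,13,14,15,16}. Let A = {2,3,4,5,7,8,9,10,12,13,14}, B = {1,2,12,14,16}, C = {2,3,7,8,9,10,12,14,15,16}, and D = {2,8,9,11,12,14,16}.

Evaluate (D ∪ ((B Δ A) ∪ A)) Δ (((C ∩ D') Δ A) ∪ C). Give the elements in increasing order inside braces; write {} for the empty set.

{1,11,15}

B Δ A = {1,3,4,5,7,8,9,10,13,16}
(B Δ A) ∪ A = {1,2,3,4,5,7,8,9,10,12,13,14,16}
D ∪ ((B Δ A) ∪ A) = {1,2,3,4,5,7,8,9,10,11,12,13,14,16}
D' = {1,3,4,5,6,7,10,13,15}
C ∩ D' = {3,7,10,15}
(C ∩ D') Δ A = {2,4,5,8,9,12,13,14,15}
((C ∩ D') Δ A) ∪ C = {2,3,4,5,7,8,9,10,12,13,14,15,16}
(D ∪ ((B Δ A) ∪ A)) Δ (((C ∩ D') Δ A) ∪ C) = {1,11,15}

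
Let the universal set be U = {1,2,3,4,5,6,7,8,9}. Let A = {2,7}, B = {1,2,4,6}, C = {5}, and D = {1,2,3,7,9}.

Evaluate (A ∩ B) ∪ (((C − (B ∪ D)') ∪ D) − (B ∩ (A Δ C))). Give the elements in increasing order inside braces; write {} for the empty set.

A ∩ B = {2}
B ∪ D = {1,2,3,4,6,7,9}
(B ∪ D)' = {5,8}
C − (B ∪ D)' = {}
(C − (B ∪ D)') ∪ D = {1,2,3,7,9}
A Δ C = {2,5,7}
B ∩ (A Δ C) = {2}
((C − (B ∪ D)') ∪ D) − (B ∩ (A Δ C)) = {1,3,7,9}
(A ∩ B) ∪ (((C − (B ∪ D)') ∪ D) − (B ∩ (A Δ C))) = {1,2,3,7,9}

{1,2,3,7,9}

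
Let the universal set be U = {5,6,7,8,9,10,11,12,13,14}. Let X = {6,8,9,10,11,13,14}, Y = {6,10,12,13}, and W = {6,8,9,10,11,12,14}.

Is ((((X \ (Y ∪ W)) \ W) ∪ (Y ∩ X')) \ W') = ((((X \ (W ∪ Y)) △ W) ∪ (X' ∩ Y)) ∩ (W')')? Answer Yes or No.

No

Y ∪ W = {6,8,9,10,11,12,13,14}
X \ (Y ∪ W) = {}
(X \ (Y ∪ W)) \ W = {}
X' = {5,7,12}
Y ∩ X' = {12}
((X \ (Y ∪ W)) \ W) ∪ (Y ∩ X') = {12}
W' = {5,7,13}
(((X \ (Y ∪ W)) \ W) ∪ (Y ∩ X')) \ W' = {12}
W ∪ Y = {6,8,9,10,11,12,13,14}
X \ (W ∪ Y) = {}
(X \ (W ∪ Y)) △ W = {6,8,9,10,11,12,14}
X' ∩ Y = {12}
((X \ (W ∪ Y)) △ W) ∪ (X' ∩ Y) = {6,8,9,10,11,12,14}
(W')' = {6,8,9,10,11,12,14}
(((X \ (W ∪ Y)) △ W) ∪ (X' ∩ Y)) ∩ (W')' = {6,8,9,10,11,12,14}
6 ∈ (((X \ (W ∪ Y)) △ W) ∪ (X' ∩ Y)) ∩ (W')' but 6 ∉ (((X \ (Y ∪ W)) \ W) ∪ (Y ∩ X')) \ W', so they differ.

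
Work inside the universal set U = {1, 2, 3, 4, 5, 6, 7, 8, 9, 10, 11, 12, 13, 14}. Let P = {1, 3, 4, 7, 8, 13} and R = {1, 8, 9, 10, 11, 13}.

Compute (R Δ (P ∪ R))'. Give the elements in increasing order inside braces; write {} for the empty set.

{1, 2, 5, 6, 8, 9, 10, 11, 12, 13, 14}

P ∪ R = {1, 3, 4, 7, 8, 9, 10, 11, 13}
R Δ (P ∪ R) = {3, 4, 7}
(R Δ (P ∪ R))' = {1, 2, 5, 6, 8, 9, 10, 11, 12, 13, 14}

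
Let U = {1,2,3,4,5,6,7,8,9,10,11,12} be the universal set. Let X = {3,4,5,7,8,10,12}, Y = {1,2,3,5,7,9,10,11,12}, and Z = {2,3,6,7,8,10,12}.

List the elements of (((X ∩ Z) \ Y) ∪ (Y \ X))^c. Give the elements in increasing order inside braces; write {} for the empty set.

X ∩ Z = {3,7,8,10,12}
(X ∩ Z) \ Y = {8}
Y \ X = {1,2,9,11}
((X ∩ Z) \ Y) ∪ (Y \ X) = {1,2,8,9,11}
(((X ∩ Z) \ Y) ∪ (Y \ X))^c = {3,4,5,6,7,10,12}

{3,4,5,6,7,10,12}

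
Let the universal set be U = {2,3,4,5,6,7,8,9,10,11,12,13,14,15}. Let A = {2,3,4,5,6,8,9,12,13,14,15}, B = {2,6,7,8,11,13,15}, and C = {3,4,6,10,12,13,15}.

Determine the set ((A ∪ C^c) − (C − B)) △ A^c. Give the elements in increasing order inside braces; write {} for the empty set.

C^c = {2,5,7,8,9,11,14}
A ∪ C^c = {2,3,4,5,6,7,8,9,11,12,13,14,15}
C − B = {3,4,10,12}
(A ∪ C^c) − (C − B) = {2,5,6,7,8,9,11,13,14,15}
A^c = {7,10,11}
((A ∪ C^c) − (C − B)) △ A^c = {2,5,6,8,9,10,13,14,15}

{2,5,6,8,9,10,13,14,15}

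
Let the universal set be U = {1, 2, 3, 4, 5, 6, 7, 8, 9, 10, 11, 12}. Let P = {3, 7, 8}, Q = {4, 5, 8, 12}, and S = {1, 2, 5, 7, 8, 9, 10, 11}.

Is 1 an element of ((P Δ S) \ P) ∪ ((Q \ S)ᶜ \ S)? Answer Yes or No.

Yes

1 ∉ P and 1 ∈ S, so 1 ∈ P Δ S
1 ∈ (P Δ S) and 1 ∉ P, so 1 ∈ (P Δ S) \ P
1 ∉ Q and 1 ∈ S, so 1 ∉ Q \ S
1 ∈ (Q \ S)ᶜ since 1 ∉ (Q \ S)
1 ∈ (Q \ S)ᶜ and 1 ∈ S, so 1 ∉ (Q \ S)ᶜ \ S
1 ∈ ((P Δ S) \ P) and 1 ∉ ((Q \ S)ᶜ \ S), so 1 ∈ ((P Δ S) \ P) ∪ ((Q \ S)ᶜ \ S)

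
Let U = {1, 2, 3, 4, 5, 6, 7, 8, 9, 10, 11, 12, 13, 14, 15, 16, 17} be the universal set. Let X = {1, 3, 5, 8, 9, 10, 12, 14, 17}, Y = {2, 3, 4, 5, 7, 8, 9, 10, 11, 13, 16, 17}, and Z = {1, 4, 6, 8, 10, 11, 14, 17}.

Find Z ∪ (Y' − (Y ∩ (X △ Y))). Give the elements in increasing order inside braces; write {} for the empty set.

Y' = {1, 6, 12, 14, 15}
X △ Y = {1, 2, 4, 7, 11, 12, 13, 14, 16}
Y ∩ (X △ Y) = {2, 4, 7, 11, 13, 16}
Y' − (Y ∩ (X △ Y)) = {1, 6, 12, 14, 15}
Z ∪ (Y' − (Y ∩ (X △ Y))) = {1, 4, 6, 8, 10, 11, 12, 14, 15, 17}

{1, 4, 6, 8, 10, 11, 12, 14, 15, 17}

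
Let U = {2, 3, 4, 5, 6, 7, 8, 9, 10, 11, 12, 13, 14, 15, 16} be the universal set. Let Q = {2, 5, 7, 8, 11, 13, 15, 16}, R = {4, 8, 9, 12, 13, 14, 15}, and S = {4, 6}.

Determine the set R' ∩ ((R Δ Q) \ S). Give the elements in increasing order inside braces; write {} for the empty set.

R' = {2, 3, 5, 6, 7, 10, 11, 16}
R Δ Q = {2, 4, 5, 7, 9, 11, 12, 14, 16}
(R Δ Q) \ S = {2, 5, 7, 9, 11, 12, 14, 16}
R' ∩ ((R Δ Q) \ S) = {2, 5, 7, 11, 16}

{2, 5, 7, 11, 16}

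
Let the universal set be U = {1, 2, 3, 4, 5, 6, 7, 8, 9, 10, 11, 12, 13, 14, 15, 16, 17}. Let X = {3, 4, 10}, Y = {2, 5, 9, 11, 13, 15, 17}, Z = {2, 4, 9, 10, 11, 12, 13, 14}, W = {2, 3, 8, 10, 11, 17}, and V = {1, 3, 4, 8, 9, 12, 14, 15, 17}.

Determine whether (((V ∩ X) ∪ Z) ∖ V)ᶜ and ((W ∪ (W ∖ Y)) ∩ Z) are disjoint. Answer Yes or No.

Yes

V ∩ X = {3, 4}
(V ∩ X) ∪ Z = {2, 3, 4, 9, 10, 11, 12, 13, 14}
((V ∩ X) ∪ Z) ∖ V = {2, 10, 11, 13}
(((V ∩ X) ∪ Z) ∖ V)ᶜ = {1, 3, 4, 5, 6, 7, 8, 9, 12, 14, 15, 16, 17}
W ∖ Y = {3, 8, 10}
W ∪ (W ∖ Y) = {2, 3, 8, 10, 11, 17}
(W ∪ (W ∖ Y)) ∩ Z = {2, 10, 11}
{1, 3, 4, 5, 6, 7, 8, 9, 12, 14, 15, 16, 17} and {2, 10, 11} share no elements.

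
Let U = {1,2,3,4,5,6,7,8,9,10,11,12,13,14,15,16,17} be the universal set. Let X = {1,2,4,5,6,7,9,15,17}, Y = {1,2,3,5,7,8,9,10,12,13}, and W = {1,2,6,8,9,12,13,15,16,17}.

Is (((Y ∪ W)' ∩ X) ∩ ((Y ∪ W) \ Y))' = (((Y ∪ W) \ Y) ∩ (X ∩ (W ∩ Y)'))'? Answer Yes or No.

No

Y ∪ W = {1,2,3,5,6,7,8,9,10,12,13,15,16,17}
(Y ∪ W)' = {4,11,14}
(Y ∪ W)' ∩ X = {4}
(Y ∪ W) \ Y = {6,15,16,17}
((Y ∪ W)' ∩ X) ∩ ((Y ∪ W) \ Y) = {}
(((Y ∪ W)' ∩ X) ∩ ((Y ∪ W) \ Y))' = {1,2,3,4,5,6,7,8,9,10,11,12,13,14,15,16,17}
W ∩ Y = {1,2,8,9,12,13}
(W ∩ Y)' = {3,4,5,6,7,10,11,14,15,16,17}
X ∩ (W ∩ Y)' = {4,5,6,7,15,17}
((Y ∪ W) \ Y) ∩ (X ∩ (W ∩ Y)') = {6,15,17}
(((Y ∪ W) \ Y) ∩ (X ∩ (W ∩ Y)'))' = {1,2,3,4,5,7,8,9,10,11,12,13,14,16}
6 ∈ (((Y ∪ W)' ∩ X) ∩ ((Y ∪ W) \ Y))' but 6 ∉ (((Y ∪ W) \ Y) ∩ (X ∩ (W ∩ Y)'))', so they differ.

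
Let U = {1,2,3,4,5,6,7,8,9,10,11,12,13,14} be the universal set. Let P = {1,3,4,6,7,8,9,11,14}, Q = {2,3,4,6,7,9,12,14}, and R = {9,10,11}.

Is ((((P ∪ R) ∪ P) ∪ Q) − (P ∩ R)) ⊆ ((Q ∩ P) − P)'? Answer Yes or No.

Yes

P ∪ R = {1,3,4,6,7,8,9,10,11,14}
(P ∪ R) ∪ P = {1,3,4,6,7,8,9,10,11,14}
((P ∪ R) ∪ P) ∪ Q = {1,2,3,4,6,7,8,9,10,11,12,14}
P ∩ R = {9,11}
(((P ∪ R) ∪ P) ∪ Q) − (P ∩ R) = {1,2,3,4,6,7,8,10,12,14}
Q ∩ P = {3,4,6,7,9,14}
(Q ∩ P) − P = {}
((Q ∩ P) − P)' = {1,2,3,4,5,6,7,8,9,10,11,12,13,14}
Every element of {1,2,3,4,6,7,8,10,12,14} is in {1,2,3,4,5,6,7,8,9,10,11,12,13,14}, so (((P ∪ R) ∪ P) ∪ Q) − (P ∩ R) ⊆ ((Q ∩ P) − P)'.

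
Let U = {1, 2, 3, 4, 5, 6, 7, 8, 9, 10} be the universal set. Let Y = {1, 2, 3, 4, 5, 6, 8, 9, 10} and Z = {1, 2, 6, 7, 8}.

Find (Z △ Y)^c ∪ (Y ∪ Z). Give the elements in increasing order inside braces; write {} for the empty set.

Z △ Y = {3, 4, 5, 7, 9, 10}
(Z △ Y)^c = {1, 2, 6, 8}
Y ∪ Z = {1, 2, 3, 4, 5, 6, 7, 8, 9, 10}
(Z △ Y)^c ∪ (Y ∪ Z) = {1, 2, 3, 4, 5, 6, 7, 8, 9, 10}

{1, 2, 3, 4, 5, 6, 7, 8, 9, 10}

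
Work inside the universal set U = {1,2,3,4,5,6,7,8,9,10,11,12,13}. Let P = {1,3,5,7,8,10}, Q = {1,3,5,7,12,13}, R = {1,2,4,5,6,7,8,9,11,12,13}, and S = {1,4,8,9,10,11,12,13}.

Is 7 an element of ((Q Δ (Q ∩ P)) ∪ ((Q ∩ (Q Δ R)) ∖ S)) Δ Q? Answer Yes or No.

7 ∈ Q and 7 ∈ P, so 7 ∈ Q ∩ P
7 ∈ Q and 7 ∈ (Q ∩ P), so 7 ∉ Q Δ (Q ∩ P)
7 ∈ Q and 7 ∈ R, so 7 ∉ Q Δ R
7 ∈ Q and 7 ∉ (Q Δ R), so 7 ∉ Q ∩ (Q Δ R)
7 ∉ (Q ∩ (Q Δ R)) and 7 ∉ S, so 7 ∉ (Q ∩ (Q Δ R)) ∖ S
7 ∉ (Q Δ (Q ∩ P)) and 7 ∉ ((Q ∩ (Q Δ R)) ∖ S), so 7 ∉ (Q Δ (Q ∩ P)) ∪ ((Q ∩ (Q Δ R)) ∖ S)
7 ∉ ((Q Δ (Q ∩ P)) ∪ ((Q ∩ (Q Δ R)) ∖ S)) and 7 ∈ Q, so 7 ∈ ((Q Δ (Q ∩ P)) ∪ ((Q ∩ (Q Δ R)) ∖ S)) Δ Q

Yes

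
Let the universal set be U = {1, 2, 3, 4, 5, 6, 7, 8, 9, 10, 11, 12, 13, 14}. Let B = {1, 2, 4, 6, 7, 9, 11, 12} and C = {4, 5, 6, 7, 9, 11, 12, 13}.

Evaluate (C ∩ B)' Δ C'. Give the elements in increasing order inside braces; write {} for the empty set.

{5, 13}

C ∩ B = {4, 6, 7, 9, 11, 12}
(C ∩ B)' = {1, 2, 3, 5, 8, 10, 13, 14}
C' = {1, 2, 3, 8, 10, 14}
(C ∩ B)' Δ C' = {5, 13}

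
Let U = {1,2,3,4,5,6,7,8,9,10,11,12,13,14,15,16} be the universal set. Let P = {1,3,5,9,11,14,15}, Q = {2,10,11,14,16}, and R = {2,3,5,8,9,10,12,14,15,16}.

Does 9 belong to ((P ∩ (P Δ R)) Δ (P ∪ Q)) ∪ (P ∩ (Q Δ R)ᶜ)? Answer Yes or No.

Yes

9 ∈ P and 9 ∈ R, so 9 ∉ P Δ R
9 ∈ P and 9 ∉ (P Δ R), so 9 ∉ P ∩ (P Δ R)
9 ∈ P and 9 ∉ Q, so 9 ∈ P ∪ Q
9 ∉ (P ∩ (P Δ R)) and 9 ∈ (P ∪ Q), so 9 ∈ (P ∩ (P Δ R)) Δ (P ∪ Q)
9 ∉ Q and 9 ∈ R, so 9 ∈ Q Δ R
9 ∉ (Q Δ R)ᶜ since 9 ∈ (Q Δ R)
9 ∈ P and 9 ∉ (Q Δ R)ᶜ, so 9 ∉ P ∩ (Q Δ R)ᶜ
9 ∈ ((P ∩ (P Δ R)) Δ (P ∪ Q)) and 9 ∉ (P ∩ (Q Δ R)ᶜ), so 9 ∈ ((P ∩ (P Δ R)) Δ (P ∪ Q)) ∪ (P ∩ (Q Δ R)ᶜ)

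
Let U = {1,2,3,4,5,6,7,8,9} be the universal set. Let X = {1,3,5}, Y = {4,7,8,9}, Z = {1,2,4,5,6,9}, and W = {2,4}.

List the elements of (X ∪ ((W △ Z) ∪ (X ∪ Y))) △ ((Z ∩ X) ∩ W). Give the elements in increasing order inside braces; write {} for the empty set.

W △ Z = {1,5,6,9}
X ∪ Y = {1,3,4,5,7,8,9}
(W △ Z) ∪ (X ∪ Y) = {1,3,4,5,6,7,8,9}
X ∪ ((W △ Z) ∪ (X ∪ Y)) = {1,3,4,5,6,7,8,9}
Z ∩ X = {1,5}
(Z ∩ X) ∩ W = {}
(X ∪ ((W △ Z) ∪ (X ∪ Y))) △ ((Z ∩ X) ∩ W) = {1,3,4,5,6,7,8,9}

{1,3,4,5,6,7,8,9}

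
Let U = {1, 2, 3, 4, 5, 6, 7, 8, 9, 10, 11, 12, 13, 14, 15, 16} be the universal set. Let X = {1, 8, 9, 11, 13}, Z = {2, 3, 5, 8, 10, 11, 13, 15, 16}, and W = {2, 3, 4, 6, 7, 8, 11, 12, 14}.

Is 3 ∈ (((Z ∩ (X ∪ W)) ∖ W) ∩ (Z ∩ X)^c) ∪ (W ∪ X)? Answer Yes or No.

3 ∉ X and 3 ∈ W, so 3 ∈ X ∪ W
3 ∈ Z and 3 ∈ (X ∪ W), so 3 ∈ Z ∩ (X ∪ W)
3 ∈ (Z ∩ (X ∪ W)) and 3 ∈ W, so 3 ∉ (Z ∩ (X ∪ W)) ∖ W
3 ∈ Z and 3 ∉ X, so 3 ∉ Z ∩ X
3 ∈ (Z ∩ X)^c since 3 ∉ (Z ∩ X)
3 ∉ ((Z ∩ (X ∪ W)) ∖ W) and 3 ∈ (Z ∩ X)^c, so 3 ∉ ((Z ∩ (X ∪ W)) ∖ W) ∩ (Z ∩ X)^c
3 ∈ W and 3 ∉ X, so 3 ∈ W ∪ X
3 ∉ (((Z ∩ (X ∪ W)) ∖ W) ∩ (Z ∩ X)^c) and 3 ∈ (W ∪ X), so 3 ∈ (((Z ∩ (X ∪ W)) ∖ W) ∩ (Z ∩ X)^c) ∪ (W ∪ X)

Yes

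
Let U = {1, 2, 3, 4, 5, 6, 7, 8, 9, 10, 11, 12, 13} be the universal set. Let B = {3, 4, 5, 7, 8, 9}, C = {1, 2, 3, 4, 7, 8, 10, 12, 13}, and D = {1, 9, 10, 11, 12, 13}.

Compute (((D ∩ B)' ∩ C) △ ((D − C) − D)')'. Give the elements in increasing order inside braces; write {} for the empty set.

D ∩ B = {9}
(D ∩ B)' = {1, 2, 3, 4, 5, 6, 7, 8, 10, 11, 12, 13}
(D ∩ B)' ∩ C = {1, 2, 3, 4, 7, 8, 10, 12, 13}
D − C = {9, 11}
(D − C) − D = {}
((D − C) − D)' = {1, 2, 3, 4, 5, 6, 7, 8, 9, 10, 11, 12, 13}
((D ∩ B)' ∩ C) △ ((D − C) − D)' = {5, 6, 9, 11}
(((D ∩ B)' ∩ C) △ ((D − C) − D)')' = {1, 2, 3, 4, 7, 8, 10, 12, 13}

{1, 2, 3, 4, 7, 8, 10, 12, 13}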